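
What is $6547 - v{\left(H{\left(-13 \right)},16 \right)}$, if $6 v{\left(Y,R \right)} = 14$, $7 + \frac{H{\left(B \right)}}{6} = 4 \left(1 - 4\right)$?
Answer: $\frac{19634}{3} \approx 6544.7$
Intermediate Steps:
$H{\left(B \right)} = -114$ ($H{\left(B \right)} = -42 + 6 \cdot 4 \left(1 - 4\right) = -42 + 6 \cdot 4 \left(-3\right) = -42 + 6 \left(-12\right) = -42 - 72 = -114$)
$v{\left(Y,R \right)} = \frac{7}{3}$ ($v{\left(Y,R \right)} = \frac{1}{6} \cdot 14 = \frac{7}{3}$)
$6547 - v{\left(H{\left(-13 \right)},16 \right)} = 6547 - \frac{7}{3} = \frac{19634}{3}$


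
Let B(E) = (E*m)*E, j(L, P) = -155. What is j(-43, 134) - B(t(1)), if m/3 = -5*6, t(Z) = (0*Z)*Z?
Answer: -155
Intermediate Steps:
t(Z) = 0 (t(Z) = 0*Z = 0)
m = -90 (m = 3*(-5*6) = 3*(-30) = -90)
B(E) = -90*E**2 (B(E) = (E*(-90))*E = (-90*E)*E = -90*E**2)
j(-43, 134) - B(t(1)) = -155 - (-90)*0**2 = -155 - (-90)*0 = -155 - 1*0 = -155 + 0 = -155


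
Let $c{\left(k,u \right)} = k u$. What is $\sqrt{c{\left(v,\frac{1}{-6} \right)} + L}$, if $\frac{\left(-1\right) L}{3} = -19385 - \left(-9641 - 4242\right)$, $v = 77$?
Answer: $\frac{\sqrt{593754}}{6} \approx 128.43$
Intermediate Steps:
$L = 16506$ ($L = - 3 \left(-19385 - \left(-9641 - 4242\right)\right) = - 3 \left(-19385 - -13883\right) = - 3 \left(-19385 + 13883\right) = \left(-3\right) \left(-5502\right) = 16506$)
$\sqrt{c{\left(v,\frac{1}{-6} \right)} + L} = \sqrt{\frac{77}{-6} + 16506} = \sqrt{77 \left(- \frac{1}{6}\right) + 16506} = \sqrt{- \frac{77}{6} + 16506} = \sqrt{\frac{98959}{6}} = \frac{\sqrt{593754}}{6}$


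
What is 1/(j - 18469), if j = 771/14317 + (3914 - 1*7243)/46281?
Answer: -662605077/12237665145755 ≈ -5.4145e-5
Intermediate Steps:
j = -11978642/662605077 (j = 771*(1/14317) + (3914 - 7243)*(1/46281) = 771/14317 - 3329*1/46281 = 771/14317 - 3329/46281 = -11978642/662605077 ≈ -0.018078)
1/(j - 18469) = 1/(-11978642/662605077 - 18469) = 1/(-12237665145755/662605077) = -662605077/12237665145755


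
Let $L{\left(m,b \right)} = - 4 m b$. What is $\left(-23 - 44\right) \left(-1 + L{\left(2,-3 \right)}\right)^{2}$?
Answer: $-35443$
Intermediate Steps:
$L{\left(m,b \right)} = - 4 b m$
$\left(-23 - 44\right) \left(-1 + L{\left(2,-3 \right)}\right)^{2} = \left(-23 - 44\right) \left(-1 - \left(-12\right) 2\right)^{2} = - 67 \left(-1 + 24\right)^{2} = - 67 \cdot 23^{2} = \left(-67\right) 529 = -35443$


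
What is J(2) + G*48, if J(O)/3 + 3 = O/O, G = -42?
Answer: -2022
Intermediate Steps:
J(O) = -6 (J(O) = -9 + 3*(O/O) = -9 + 3*1 = -9 + 3 = -6)
J(2) + G*48 = -6 - 42*48 = -6 - 2016 = -2022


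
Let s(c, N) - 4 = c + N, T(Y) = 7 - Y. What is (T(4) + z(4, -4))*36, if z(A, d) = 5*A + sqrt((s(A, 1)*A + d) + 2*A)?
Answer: 828 + 72*sqrt(10) ≈ 1055.7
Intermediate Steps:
s(c, N) = 4 + N + c (s(c, N) = 4 + (c + N) = 4 + (N + c) = 4 + N + c)
z(A, d) = sqrt(d + 2*A + A*(5 + A)) + 5*A (z(A, d) = 5*A + sqrt(((4 + 1 + A)*A + d) + 2*A) = 5*A + sqrt(((5 + A)*A + d) + 2*A) = 5*A + sqrt((A*(5 + A) + d) + 2*A) = 5*A + sqrt((d + A*(5 + A)) + 2*A) = 5*A + sqrt(d + 2*A + A*(5 + A)) = sqrt(d + 2*A + A*(5 + A)) + 5*A)
(T(4) + z(4, -4))*36 = ((7 - 1*4) + (sqrt(-4 + 4**2 + 7*4) + 5*4))*36 = ((7 - 4) + (sqrt(-4 + 16 + 28) + 20))*36 = (3 + (sqrt(40) + 20))*36 = (3 + (2*sqrt(10) + 20))*36 = (3 + (20 + 2*sqrt(10)))*36 = (23 + 2*sqrt(10))*36 = 828 + 72*sqrt(10)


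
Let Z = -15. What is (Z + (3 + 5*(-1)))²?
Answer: 289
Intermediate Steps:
(Z + (3 + 5*(-1)))² = (-15 + (3 + 5*(-1)))² = (-15 + (3 - 5))² = (-15 - 2)² = (-17)² = 289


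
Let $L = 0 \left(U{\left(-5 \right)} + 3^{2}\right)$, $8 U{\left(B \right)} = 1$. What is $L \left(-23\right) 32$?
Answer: $0$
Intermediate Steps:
$U{\left(B \right)} = \frac{1}{8}$ ($U{\left(B \right)} = \frac{1}{8} \cdot 1 = \frac{1}{8}$)
$L = 0$ ($L = 0 \left(\frac{1}{8} + 3^{2}\right) = 0 \left(\frac{1}{8} + 9\right) = 0 \cdot \frac{73}{8} = 0$)
$L \left(-23\right) 32 = 0 \left(-23\right) 32 = 0 \cdot 32 = 0$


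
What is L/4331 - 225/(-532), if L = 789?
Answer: 1394223/2304092 ≈ 0.60511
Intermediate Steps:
L/4331 - 225/(-532) = 789/4331 - 225/(-532) = 789*(1/4331) - 225*(-1/532) = 789/4331 + 225/532 = 1394223/2304092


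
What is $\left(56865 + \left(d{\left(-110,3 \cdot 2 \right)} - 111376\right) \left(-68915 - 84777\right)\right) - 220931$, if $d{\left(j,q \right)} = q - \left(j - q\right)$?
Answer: $17098685702$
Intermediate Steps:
$d{\left(j,q \right)} = - j + 2 q$
$\left(56865 + \left(d{\left(-110,3 \cdot 2 \right)} - 111376\right) \left(-68915 - 84777\right)\right) - 220931 = \left(56865 + \left(\left(\left(-1\right) \left(-110\right) + 2 \cdot 3 \cdot 2\right) - 111376\right) \left(-68915 - 84777\right)\right) - 220931 = \left(56865 + \left(\left(110 + 2 \cdot 6\right) - 111376\right) \left(-68915 - 84777\right)\right) - 220931 = \left(56865 + \left(\left(110 + 12\right) - 111376\right) \left(-153692\right)\right) - 220931 = \left(56865 + \left(122 - 111376\right) \left(-153692\right)\right) - 220931 = \left(56865 - -17098849768\right) - 220931 = \left(56865 + 17098849768\right) - 220931 = 17098906633 - 220931 = 17098685702$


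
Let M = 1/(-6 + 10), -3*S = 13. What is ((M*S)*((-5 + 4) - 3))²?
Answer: 169/9 ≈ 18.778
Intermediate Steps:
S = -13/3 (S = -⅓*13 = -13/3 ≈ -4.3333)
M = ¼ (M = 1/4 = ¼ ≈ 0.25000)
((M*S)*((-5 + 4) - 3))² = (((¼)*(-13/3))*((-5 + 4) - 3))² = (-13*(-1 - 3)/12)² = (-13/12*(-4))² = (13/3)² = 169/9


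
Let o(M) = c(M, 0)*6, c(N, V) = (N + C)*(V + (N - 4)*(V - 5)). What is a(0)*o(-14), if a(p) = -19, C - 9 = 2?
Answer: 30780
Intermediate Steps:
C = 11 (C = 9 + 2 = 11)
c(N, V) = (11 + N)*(V + (-5 + V)*(-4 + N)) (c(N, V) = (N + 11)*(V + (N - 4)*(V - 5)) = (11 + N)*(V + (-4 + N)*(-5 + V)) = (11 + N)*(V + (-5 + V)*(-4 + N)))
o(M) = 1320 - 210*M - 30*M² (o(M) = (220 - 35*M - 33*0 - 5*M² + 0*M² + 8*M*0)*6 = (220 - 35*M + 0 - 5*M² + 0 + 0)*6 = (220 - 35*M - 5*M²)*6 = 1320 - 210*M - 30*M²)
a(0)*o(-14) = -19*(1320 - 210*(-14) - 30*(-14)²) = -19*(1320 + 2940 - 30*196) = -19*(1320 + 2940 - 5880) = -19*(-1620) = 30780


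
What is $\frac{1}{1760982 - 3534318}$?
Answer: $- \frac{1}{1773336} \approx -5.6391 \cdot 10^{-7}$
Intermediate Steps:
$\frac{1}{1760982 - 3534318} = \frac{1}{-1773336} = - \frac{1}{1773336}$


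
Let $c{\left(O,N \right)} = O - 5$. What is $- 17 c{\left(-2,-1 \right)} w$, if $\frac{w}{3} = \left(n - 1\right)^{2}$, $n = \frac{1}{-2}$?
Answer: $\frac{3213}{4} \approx 803.25$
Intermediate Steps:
$c{\left(O,N \right)} = -5 + O$ ($c{\left(O,N \right)} = O - 5 = -5 + O$)
$n = - \frac{1}{2} \approx -0.5$
$w = \frac{27}{4}$ ($w = 3 \left(- \frac{1}{2} - 1\right)^{2} = 3 \left(- \frac{3}{2}\right)^{2} = 3 \cdot \frac{9}{4} = \frac{27}{4} \approx 6.75$)
$- 17 c{\left(-2,-1 \right)} w = - 17 \left(-5 - 2\right) \frac{27}{4} = \left(-17\right) \left(-7\right) \frac{27}{4} = 119 \cdot \frac{27}{4} = \frac{3213}{4}$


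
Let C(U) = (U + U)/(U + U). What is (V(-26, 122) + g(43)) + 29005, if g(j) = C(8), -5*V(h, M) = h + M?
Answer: 144934/5 ≈ 28987.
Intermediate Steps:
V(h, M) = -M/5 - h/5 (V(h, M) = -(h + M)/5 = -(M + h)/5 = -M/5 - h/5)
C(U) = 1 (C(U) = (2*U)/((2*U)) = (2*U)*(1/(2*U)) = 1)
g(j) = 1
(V(-26, 122) + g(43)) + 29005 = ((-⅕*122 - ⅕*(-26)) + 1) + 29005 = ((-122/5 + 26/5) + 1) + 29005 = (-96/5 + 1) + 29005 = -91/5 + 29005 = 144934/5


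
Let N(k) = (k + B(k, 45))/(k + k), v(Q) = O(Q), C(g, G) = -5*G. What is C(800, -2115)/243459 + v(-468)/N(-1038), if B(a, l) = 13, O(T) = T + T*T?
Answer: 12273641951431/27727275 ≈ 4.4266e+5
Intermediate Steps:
O(T) = T + T²
v(Q) = Q*(1 + Q)
N(k) = (13 + k)/(2*k) (N(k) = (k + 13)/(k + k) = (13 + k)/((2*k)) = (13 + k)*(1/(2*k)) = (13 + k)/(2*k))
C(800, -2115)/243459 + v(-468)/N(-1038) = -5*(-2115)/243459 + (-468*(1 - 468))/(((½)*(13 - 1038)/(-1038))) = 10575*(1/243459) + (-468*(-467))/(((½)*(-1/1038)*(-1025))) = 1175/27051 + 218556/(1025/2076) = 1175/27051 + 218556*(2076/1025) = 1175/27051 + 453722256/1025 = 12273641951431/27727275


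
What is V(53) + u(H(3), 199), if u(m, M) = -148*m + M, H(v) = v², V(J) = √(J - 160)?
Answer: -1133 + I*√107 ≈ -1133.0 + 10.344*I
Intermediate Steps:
V(J) = √(-160 + J)
u(m, M) = M - 148*m
V(53) + u(H(3), 199) = √(-160 + 53) + (199 - 148*3²) = √(-107) + (199 - 148*9) = I*√107 + (199 - 1332) = I*√107 - 1133 = -1133 + I*√107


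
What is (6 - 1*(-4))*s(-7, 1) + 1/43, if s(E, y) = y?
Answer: 431/43 ≈ 10.023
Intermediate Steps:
(6 - 1*(-4))*s(-7, 1) + 1/43 = (6 - 1*(-4))*1 + 1/43 = (6 + 4)*1 + 1/43 = 10*1 + 1/43 = 10 + 1/43 = 431/43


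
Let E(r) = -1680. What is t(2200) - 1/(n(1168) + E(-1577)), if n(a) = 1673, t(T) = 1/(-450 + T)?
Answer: 251/1750 ≈ 0.14343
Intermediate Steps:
t(2200) - 1/(n(1168) + E(-1577)) = 1/(-450 + 2200) - 1/(1673 - 1680) = 1/1750 - 1/(-7) = 1/1750 - 1*(-1/7) = 1/1750 + 1/7 = 251/1750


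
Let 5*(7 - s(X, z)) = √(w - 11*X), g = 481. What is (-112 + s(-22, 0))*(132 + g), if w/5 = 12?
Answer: -64365 - 613*√302/5 ≈ -66496.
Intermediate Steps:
w = 60 (w = 5*12 = 60)
s(X, z) = 7 - √(60 - 11*X)/5
(-112 + s(-22, 0))*(132 + g) = (-112 + (7 - √(60 - 11*(-22))/5))*(132 + 481) = (-112 + (7 - √(60 + 242)/5))*613 = (-112 + (7 - √302/5))*613 = (-105 - √302/5)*613 = -64365 - 613*√302/5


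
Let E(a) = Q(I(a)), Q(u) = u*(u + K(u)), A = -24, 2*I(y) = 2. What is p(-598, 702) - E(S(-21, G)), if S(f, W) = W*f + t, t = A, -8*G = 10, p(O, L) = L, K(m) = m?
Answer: 700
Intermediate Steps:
I(y) = 1 (I(y) = (1/2)*2 = 1)
G = -5/4 (G = -1/8*10 = -5/4 ≈ -1.2500)
t = -24
S(f, W) = -24 + W*f (S(f, W) = W*f - 24 = -24 + W*f)
Q(u) = 2*u**2 (Q(u) = u*(u + u) = u*(2*u) = 2*u**2)
E(a) = 2 (E(a) = 2*1**2 = 2*1 = 2)
p(-598, 702) - E(S(-21, G)) = 702 - 1*2 = 702 - 2 = 700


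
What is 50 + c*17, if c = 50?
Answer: 900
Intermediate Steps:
50 + c*17 = 50 + 50*17 = 50 + 850 = 900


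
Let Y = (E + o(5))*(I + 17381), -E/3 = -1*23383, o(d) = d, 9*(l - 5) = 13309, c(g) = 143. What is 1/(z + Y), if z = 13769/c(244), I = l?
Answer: 1287/1703266915147 ≈ 7.5561e-10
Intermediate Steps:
l = 13354/9 (l = 5 + (⅑)*13309 = 5 + 13309/9 = 13354/9 ≈ 1483.8)
E = 70149 (E = -(-3)*23383 = -3*(-23383) = 70149)
I = 13354/9 ≈ 1483.8
Y = 11910956582/9 (Y = (70149 + 5)*(13354/9 + 17381) = 70154*(169783/9) = 11910956582/9 ≈ 1.3234e+9)
z = 13769/143 ≈ 96.287
1/(z + Y) = 1/(13769/143 + 11910956582/9) = 1/(1703266915147/1287) = 1287/1703266915147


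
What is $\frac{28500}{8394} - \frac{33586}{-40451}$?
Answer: $\frac{239129064}{56590949} \approx 4.2256$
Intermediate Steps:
$\frac{28500}{8394} - \frac{33586}{-40451} = 28500 \cdot \frac{1}{8394} - - \frac{33586}{40451} = \frac{4750}{1399} + \frac{33586}{40451} = \frac{239129064}{56590949}$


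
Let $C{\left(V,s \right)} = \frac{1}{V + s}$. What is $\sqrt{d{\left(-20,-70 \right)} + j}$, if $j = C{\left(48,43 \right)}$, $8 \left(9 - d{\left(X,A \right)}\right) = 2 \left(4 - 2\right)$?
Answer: $\frac{\sqrt{281918}}{182} \approx 2.9174$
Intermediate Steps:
$d{\left(X,A \right)} = \frac{17}{2}$ ($d{\left(X,A \right)} = 9 - \frac{2 \left(4 - 2\right)}{8} = 9 - \frac{2 \cdot 2}{8} = 9 - \frac{1}{2} = \frac{17}{2}$)
$j = \frac{1}{91}$ ($j = \frac{1}{48 + 43} = \frac{1}{91} \approx 0.010989$)
$\sqrt{d{\left(-20,-70 \right)} + j} = \sqrt{\frac{17}{2} + \frac{1}{91}} = \sqrt{\frac{1549}{182}} = \frac{\sqrt{281918}}{182}$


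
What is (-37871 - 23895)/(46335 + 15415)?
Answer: -30883/30875 ≈ -1.0003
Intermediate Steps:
(-37871 - 23895)/(46335 + 15415) = -61766/61750 = -61766*1/61750 = -30883/30875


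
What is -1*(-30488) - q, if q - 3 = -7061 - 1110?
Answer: 38656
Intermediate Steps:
q = -8168 (q = 3 + (-7061 - 1110) = 3 - 8171 = -8168)
-1*(-30488) - q = -1*(-30488) - 1*(-8168) = 30488 + 8168 = 38656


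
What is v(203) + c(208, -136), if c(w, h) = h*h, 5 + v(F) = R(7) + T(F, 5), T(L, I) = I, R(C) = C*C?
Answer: 18545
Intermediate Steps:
R(C) = C**2
v(F) = 49 (v(F) = -5 + (7**2 + 5) = -5 + (49 + 5) = -5 + 54 = 49)
c(w, h) = h**2
v(203) + c(208, -136) = 49 + (-136)**2 = 49 + 18496 = 18545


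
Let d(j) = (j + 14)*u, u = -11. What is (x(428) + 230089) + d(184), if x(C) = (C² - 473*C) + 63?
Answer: 208714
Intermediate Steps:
d(j) = -154 - 11*j (d(j) = (j + 14)*(-11) = (14 + j)*(-11) = -154 - 11*j)
x(C) = 63 + C² - 473*C
(x(428) + 230089) + d(184) = ((63 + 428² - 473*428) + 230089) + (-154 - 11*184) = ((63 + 183184 - 202444) + 230089) + (-154 - 2024) = (-19197 + 230089) - 2178 = 210892 - 2178 = 208714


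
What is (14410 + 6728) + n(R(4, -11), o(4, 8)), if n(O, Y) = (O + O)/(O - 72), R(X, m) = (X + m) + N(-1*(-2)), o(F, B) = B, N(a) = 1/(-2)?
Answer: 1120324/53 ≈ 21138.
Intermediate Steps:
N(a) = -½
R(X, m) = -½ + X + m (R(X, m) = (X + m) - ½ = -½ + X + m)
n(O, Y) = 2*O/(-72 + O) (n(O, Y) = (2*O)/(-72 + O) = 2*O/(-72 + O))
(14410 + 6728) + n(R(4, -11), o(4, 8)) = (14410 + 6728) + 2*(-½ + 4 - 11)/(-72 + (-½ + 4 - 11)) = 21138 + 2*(-15/2)/(-72 - 15/2) = 21138 + 2*(-15/2)/(-159/2) = 21138 + 2*(-15/2)*(-2/159) = 21138 + 10/53 = 1120324/53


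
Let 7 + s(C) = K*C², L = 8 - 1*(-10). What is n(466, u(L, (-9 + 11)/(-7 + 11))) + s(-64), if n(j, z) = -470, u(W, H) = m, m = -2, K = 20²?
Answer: 1637923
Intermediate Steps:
K = 400
L = 18 (L = 8 + 10 = 18)
s(C) = -7 + 400*C²
u(W, H) = -2
n(466, u(L, (-9 + 11)/(-7 + 11))) + s(-64) = -470 + (-7 + 400*(-64)²) = -470 + (-7 + 400*4096) = -470 + (-7 + 1638400) = -470 + 1638393 = 1637923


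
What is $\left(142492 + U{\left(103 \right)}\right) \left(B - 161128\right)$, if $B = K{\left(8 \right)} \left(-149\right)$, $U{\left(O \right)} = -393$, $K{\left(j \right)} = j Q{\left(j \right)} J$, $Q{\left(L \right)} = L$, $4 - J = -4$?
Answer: $-33736576184$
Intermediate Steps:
$J = 8$ ($J = 4 - -4 = 4 + 4 = 8$)
$K{\left(j \right)} = 8 j^{2}$ ($K{\left(j \right)} = j j 8 = j^{2} \cdot 8 = 8 j^{2}$)
$B = -76288$ ($B = 8 \cdot 8^{2} \left(-149\right) = 8 \cdot 64 \left(-149\right) = 512 \left(-149\right) = -76288$)
$\left(142492 + U{\left(103 \right)}\right) \left(B - 161128\right) = \left(142492 - 393\right) \left(-76288 - 161128\right) = 142099 \left(-76288 - 161128\right) = 142099 \left(-237416\right) = -33736576184$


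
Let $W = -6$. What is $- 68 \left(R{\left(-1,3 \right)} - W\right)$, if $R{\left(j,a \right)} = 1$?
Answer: $-476$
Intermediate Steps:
$- 68 \left(R{\left(-1,3 \right)} - W\right) = - 68 \left(1 - -6\right) = - 68 \left(1 + 6\right) = \left(-68\right) 7 = -476$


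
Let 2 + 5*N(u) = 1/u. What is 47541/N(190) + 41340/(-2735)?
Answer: -24707814222/207313 ≈ -1.1918e+5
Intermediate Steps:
N(u) = -⅖ + 1/(5*u)
47541/N(190) + 41340/(-2735) = 47541/(((⅕)*(1 - 2*190)/190)) + 41340/(-2735) = 47541/(((⅕)*(1/190)*(1 - 380))) + 41340*(-1/2735) = 47541/(((⅕)*(1/190)*(-379))) - 8268/547 = 47541/(-379/950) - 8268/547 = 47541*(-950/379) - 8268/547 = -45163950/379 - 8268/547 = -24707814222/207313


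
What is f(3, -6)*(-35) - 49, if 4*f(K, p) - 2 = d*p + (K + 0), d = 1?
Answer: -161/4 ≈ -40.250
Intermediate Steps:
f(K, p) = ½ + K/4 + p/4 (f(K, p) = ½ + (1*p + (K + 0))/4 = ½ + (p + K)/4 = ½ + (K + p)/4 = ½ + (K/4 + p/4) = ½ + K/4 + p/4)
f(3, -6)*(-35) - 49 = (½ + (¼)*3 + (¼)*(-6))*(-35) - 49 = (½ + ¾ - 3/2)*(-35) - 49 = -¼*(-35) - 49 = 35/4 - 49 = -161/4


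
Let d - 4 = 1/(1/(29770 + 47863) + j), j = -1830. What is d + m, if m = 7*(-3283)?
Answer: -3264305451686/142068389 ≈ -22977.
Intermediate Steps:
m = -22981
d = 568195923/142068389 (d = 4 + 1/(1/(29770 + 47863) - 1830) = 4 + 1/(1/77633 - 1830) = 4 + 1/(-142068389/77633) = 4 - 77633/142068389 = 568195923/142068389 ≈ 3.9995)
d + m = 568195923/142068389 - 22981 = -3264305451686/142068389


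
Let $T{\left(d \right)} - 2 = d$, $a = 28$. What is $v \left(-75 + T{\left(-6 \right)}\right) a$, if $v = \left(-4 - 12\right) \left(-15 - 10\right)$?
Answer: $-884800$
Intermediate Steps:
$T{\left(d \right)} = 2 + d$
$v = 400$ ($v = \left(-16\right) \left(-25\right) = 400$)
$v \left(-75 + T{\left(-6 \right)}\right) a = 400 \left(-75 + \left(2 - 6\right)\right) 28 = 400 \left(-75 - 4\right) 28 = 400 \left(\left(-79\right) 28\right) = 400 \left(-2212\right) = -884800$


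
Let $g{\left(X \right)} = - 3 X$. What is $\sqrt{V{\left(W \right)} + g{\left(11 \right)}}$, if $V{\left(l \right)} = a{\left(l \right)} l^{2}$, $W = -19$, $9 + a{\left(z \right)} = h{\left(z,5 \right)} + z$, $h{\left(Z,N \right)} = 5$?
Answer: $4 i \sqrt{521} \approx 91.302 i$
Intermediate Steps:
$a{\left(z \right)} = -4 + z$ ($a{\left(z \right)} = -9 + \left(5 + z\right) = -4 + z$)
$V{\left(l \right)} = l^{2} \left(-4 + l\right)$ ($V{\left(l \right)} = \left(-4 + l\right) l^{2} = l^{2} \left(-4 + l\right)$)
$\sqrt{V{\left(W \right)} + g{\left(11 \right)}} = \sqrt{\left(-19\right)^{2} \left(-4 - 19\right) - 33} = \sqrt{361 \left(-23\right) - 33} = \sqrt{-8303 - 33} = \sqrt{-8336} = 4 i \sqrt{521}$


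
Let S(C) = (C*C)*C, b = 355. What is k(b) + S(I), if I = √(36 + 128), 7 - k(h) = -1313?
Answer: 1320 + 328*√41 ≈ 3420.2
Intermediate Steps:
k(h) = 1320 (k(h) = 7 - 1*(-1313) = 7 + 1313 = 1320)
I = 2*√41 (I = √164 = 2*√41 ≈ 12.806)
S(C) = C³ (S(C) = C²*C = C³)
k(b) + S(I) = 1320 + (2*√41)³ = 1320 + 328*√41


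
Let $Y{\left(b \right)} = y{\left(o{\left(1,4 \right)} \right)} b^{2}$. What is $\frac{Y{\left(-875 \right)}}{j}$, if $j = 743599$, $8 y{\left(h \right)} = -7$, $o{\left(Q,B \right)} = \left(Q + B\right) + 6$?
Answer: $- \frac{5359375}{5948792} \approx -0.90092$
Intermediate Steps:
$o{\left(Q,B \right)} = 6 + B + Q$ ($o{\left(Q,B \right)} = \left(B + Q\right) + 6 = 6 + B + Q$)
$y{\left(h \right)} = - \frac{7}{8}$ ($y{\left(h \right)} = \frac{1}{8} \left(-7\right) = - \frac{7}{8}$)
$Y{\left(b \right)} = - \frac{7 b^{2}}{8}$
$\frac{Y{\left(-875 \right)}}{j} = \frac{\left(- \frac{7}{8}\right) \left(-875\right)^{2}}{743599} = \left(- \frac{7}{8}\right) 765625 \cdot \frac{1}{743599} = \left(- \frac{5359375}{8}\right) \frac{1}{743599} = - \frac{5359375}{5948792}$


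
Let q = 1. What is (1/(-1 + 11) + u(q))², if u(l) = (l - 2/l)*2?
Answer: 361/100 ≈ 3.6100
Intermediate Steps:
u(l) = -4/l + 2*l
(1/(-1 + 11) + u(q))² = (1/(-1 + 11) + (-4/1 + 2*1))² = (1/10 + (-4*1 + 2))² = (1*(⅒) + (-4 + 2))² = (⅒ - 2)² = (-19/10)² = 361/100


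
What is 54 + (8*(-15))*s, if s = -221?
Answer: 26574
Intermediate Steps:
54 + (8*(-15))*s = 54 + (8*(-15))*(-221) = 54 - 120*(-221) = 54 + 26520 = 26574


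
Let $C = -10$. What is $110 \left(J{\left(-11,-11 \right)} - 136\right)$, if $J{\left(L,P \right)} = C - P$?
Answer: $-14850$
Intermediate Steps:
$J{\left(L,P \right)} = -10 - P$
$110 \left(J{\left(-11,-11 \right)} - 136\right) = 110 \left(\left(-10 - -11\right) - 136\right) = 110 \left(\left(-10 + 11\right) - 136\right) = 110 \left(1 - 136\right) = 110 \left(-135\right) = -14850$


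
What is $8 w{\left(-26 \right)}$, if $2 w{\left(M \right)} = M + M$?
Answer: $-208$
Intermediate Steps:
$w{\left(M \right)} = M$ ($w{\left(M \right)} = \frac{M + M}{2} = \frac{2 M}{2} = M$)
$8 w{\left(-26 \right)} = 8 \left(-26\right) = -208$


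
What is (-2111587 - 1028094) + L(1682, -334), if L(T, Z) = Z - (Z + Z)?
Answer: -3139347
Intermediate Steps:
L(T, Z) = -Z (L(T, Z) = Z - 2*Z = -Z)
(-2111587 - 1028094) + L(1682, -334) = (-2111587 - 1028094) - 1*(-334) = -3139681 + 334 = -3139347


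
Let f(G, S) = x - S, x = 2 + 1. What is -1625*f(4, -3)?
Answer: -9750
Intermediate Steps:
x = 3
f(G, S) = 3 - S
-1625*f(4, -3) = -1625*(3 - 1*(-3)) = -1625*(3 + 3) = -1625*6 = -65*150 = -9750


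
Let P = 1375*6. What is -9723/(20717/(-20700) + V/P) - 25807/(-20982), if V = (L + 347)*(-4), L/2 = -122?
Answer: 232293964742837/25100577762 ≈ 9254.5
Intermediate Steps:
L = -244 (L = 2*(-122) = -244)
V = -412 (V = (-244 + 347)*(-4) = 103*(-4) = -412)
P = 8250
-9723/(20717/(-20700) + V/P) - 25807/(-20982) = -9723/(20717/(-20700) - 412/8250) - 25807/(-20982) = -9723/(20717*(-1/20700) - 412*1/8250) - 25807*(-1/20982) = -9723/(-20717/20700 - 206/4125) + 25807/20982 = -9723/(-1196291/1138500) + 25807/20982 = -9723*(-1138500/1196291) + 25807/20982 = 11069635500/1196291 + 25807/20982 = 232293964742837/25100577762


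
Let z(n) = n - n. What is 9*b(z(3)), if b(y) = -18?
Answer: -162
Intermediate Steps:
z(n) = 0
9*b(z(3)) = 9*(-18) = -162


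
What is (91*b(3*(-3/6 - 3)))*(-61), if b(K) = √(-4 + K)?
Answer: -5551*I*√58/2 ≈ -21138.0*I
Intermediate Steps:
(91*b(3*(-3/6 - 3)))*(-61) = (91*√(-4 + 3*(-3/6 - 3)))*(-61) = (91*√(-4 + 3*(-3*⅙ - 3)))*(-61) = (91*√(-4 + 3*(-½ - 3)))*(-61) = (91*√(-4 + 3*(-7/2)))*(-61) = (91*√(-4 - 21/2))*(-61) = (91*√(-29/2))*(-61) = (91*(I*√58/2))*(-61) = (91*I*√58/2)*(-61) = -5551*I*√58/2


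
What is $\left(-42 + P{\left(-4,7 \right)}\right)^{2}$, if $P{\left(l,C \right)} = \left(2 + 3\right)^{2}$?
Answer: $289$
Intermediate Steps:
$P{\left(l,C \right)} = 25$ ($P{\left(l,C \right)} = 5^{2} = 25$)
$\left(-42 + P{\left(-4,7 \right)}\right)^{2} = \left(-42 + 25\right)^{2} = \left(-17\right)^{2} = 289$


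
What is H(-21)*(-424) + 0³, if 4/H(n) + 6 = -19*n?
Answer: -1696/393 ≈ -4.3155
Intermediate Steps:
H(n) = 4/(-6 - 19*n)
H(-21)*(-424) + 0³ = -4/(6 + 19*(-21))*(-424) + 0³ = -4/(6 - 399)*(-424) + 0 = -4/(-393)*(-424) + 0 = -4*(-1/393)*(-424) + 0 = (4/393)*(-424) + 0 = -1696/393 + 0 = -1696/393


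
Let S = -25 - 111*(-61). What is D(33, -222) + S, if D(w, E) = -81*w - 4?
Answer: 4069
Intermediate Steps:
D(w, E) = -4 - 81*w
S = 6746 (S = -25 + 6771 = 6746)
D(33, -222) + S = (-4 - 81*33) + 6746 = (-4 - 2673) + 6746 = -2677 + 6746 = 4069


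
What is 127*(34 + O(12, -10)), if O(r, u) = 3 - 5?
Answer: 4064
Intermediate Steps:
O(r, u) = -2
127*(34 + O(12, -10)) = 127*(34 - 2) = 127*32 = 4064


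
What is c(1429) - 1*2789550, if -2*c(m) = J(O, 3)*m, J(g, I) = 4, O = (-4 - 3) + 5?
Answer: -2792408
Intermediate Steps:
O = -2 (O = -7 + 5 = -2)
c(m) = -2*m
c(1429) - 1*2789550 = -2*1429 - 1*2789550 = -2858 - 2789550 = -2792408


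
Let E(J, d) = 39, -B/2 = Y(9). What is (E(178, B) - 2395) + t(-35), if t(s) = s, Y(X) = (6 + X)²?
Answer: -2391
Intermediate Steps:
B = -450 (B = -2*(6 + 9)² = -2*15² = -2*225 = -450)
(E(178, B) - 2395) + t(-35) = (39 - 2395) - 35 = -2356 - 35 = -2391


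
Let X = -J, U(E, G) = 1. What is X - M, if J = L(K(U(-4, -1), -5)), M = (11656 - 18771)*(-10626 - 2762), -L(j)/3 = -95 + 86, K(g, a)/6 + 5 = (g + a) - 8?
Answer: -95255647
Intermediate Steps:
K(g, a) = -78 + 6*a + 6*g (K(g, a) = -30 + 6*((g + a) - 8) = -30 + 6*((a + g) - 8) = -30 + 6*(-8 + a + g) = -30 + (-48 + 6*a + 6*g) = -78 + 6*a + 6*g)
L(j) = 27 (L(j) = -3*(-95 + 86) = -3*(-9) = 27)
M = 95255620 (M = -7115*(-13388) = 95255620)
J = 27
X = -27 (X = -1*27 = -27)
X - M = -27 - 1*95255620 = -27 - 95255620 = -95255647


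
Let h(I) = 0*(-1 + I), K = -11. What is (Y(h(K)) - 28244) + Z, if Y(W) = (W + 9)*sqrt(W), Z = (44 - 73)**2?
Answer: -27403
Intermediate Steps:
Z = 841 (Z = (-29)**2 = 841)
h(I) = 0
Y(W) = sqrt(W)*(9 + W) (Y(W) = (9 + W)*sqrt(W) = sqrt(W)*(9 + W))
(Y(h(K)) - 28244) + Z = (sqrt(0)*(9 + 0) - 28244) + 841 = (0*9 - 28244) + 841 = (0 - 28244) + 841 = -28244 + 841 = -27403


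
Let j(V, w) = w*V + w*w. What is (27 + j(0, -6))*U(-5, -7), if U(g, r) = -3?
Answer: -189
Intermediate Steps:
j(V, w) = w**2 + V*w (j(V, w) = V*w + w**2 = w**2 + V*w)
(27 + j(0, -6))*U(-5, -7) = (27 - 6*(0 - 6))*(-3) = (27 - 6*(-6))*(-3) = (27 + 36)*(-3) = 63*(-3) = -189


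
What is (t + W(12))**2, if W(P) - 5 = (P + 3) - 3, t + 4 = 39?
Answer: 2704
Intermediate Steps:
t = 35 (t = -4 + 39 = 35)
W(P) = 5 + P (W(P) = 5 + ((P + 3) - 3) = 5 + ((3 + P) - 3) = 5 + P)
(t + W(12))**2 = (35 + (5 + 12))**2 = (35 + 17)**2 = 52**2 = 2704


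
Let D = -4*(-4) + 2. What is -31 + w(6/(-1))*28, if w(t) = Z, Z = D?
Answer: 473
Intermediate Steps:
D = 18 (D = 16 + 2 = 18)
Z = 18
w(t) = 18
-31 + w(6/(-1))*28 = -31 + 18*28 = -31 + 504 = 473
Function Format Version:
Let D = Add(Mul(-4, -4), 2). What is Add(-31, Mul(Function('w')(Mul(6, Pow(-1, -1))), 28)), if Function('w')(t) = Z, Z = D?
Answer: 473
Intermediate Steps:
D = 18 (D = Add(16, 2) = 18)
Z = 18
Function('w')(t) = 18
Add(-31, Mul(Function('w')(Mul(6, Pow(-1, -1))), 28)) = Add(-31, Mul(18, 28)) = Add(-31, 504) = 473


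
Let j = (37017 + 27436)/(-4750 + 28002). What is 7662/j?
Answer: 178156824/64453 ≈ 2764.1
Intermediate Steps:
j = 64453/23252 ≈ 2.7719
7662/j = 7662/(64453/23252) = 7662*(23252/64453) = 178156824/64453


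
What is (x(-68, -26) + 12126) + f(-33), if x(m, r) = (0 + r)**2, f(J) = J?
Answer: 12769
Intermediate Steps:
x(m, r) = r**2
(x(-68, -26) + 12126) + f(-33) = ((-26)**2 + 12126) - 33 = (676 + 12126) - 33 = 12802 - 33 = 12769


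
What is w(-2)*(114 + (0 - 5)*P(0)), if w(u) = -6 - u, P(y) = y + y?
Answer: -456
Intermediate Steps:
P(y) = 2*y
w(-2)*(114 + (0 - 5)*P(0)) = (-6 - 1*(-2))*(114 + (0 - 5)*(2*0)) = (-6 + 2)*(114 - 5*0) = -4*(114 + 0) = -4*114 = -456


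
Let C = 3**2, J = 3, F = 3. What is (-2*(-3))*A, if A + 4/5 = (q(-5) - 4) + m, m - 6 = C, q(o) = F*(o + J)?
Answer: 126/5 ≈ 25.200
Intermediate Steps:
q(o) = 9 + 3*o (q(o) = 3*(o + 3) = 3*(3 + o) = 9 + 3*o)
C = 9
m = 15 (m = 6 + 9 = 15)
A = 21/5 (A = -4/5 + (((9 + 3*(-5)) - 4) + 15) = -4/5 + (((9 - 15) - 4) + 15) = -4/5 + ((-6 - 4) + 15) = -4/5 + (-10 + 15) = -4/5 + 5 = 21/5 ≈ 4.2000)
(-2*(-3))*A = -2*(-3)*(21/5) = 6*(21/5) = 126/5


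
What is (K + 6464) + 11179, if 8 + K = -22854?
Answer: -5219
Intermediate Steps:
K = -22862 (K = -8 - 22854 = -22862)
(K + 6464) + 11179 = (-22862 + 6464) + 11179 = -16398 + 11179 = -5219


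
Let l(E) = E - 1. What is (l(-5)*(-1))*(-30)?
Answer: -180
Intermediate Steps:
l(E) = -1 + E
(l(-5)*(-1))*(-30) = ((-1 - 5)*(-1))*(-30) = -6*(-1)*(-30) = 6*(-30) = -180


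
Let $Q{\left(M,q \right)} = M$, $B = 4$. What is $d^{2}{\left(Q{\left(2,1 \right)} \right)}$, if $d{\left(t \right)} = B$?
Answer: $16$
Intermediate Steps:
$d{\left(t \right)} = 4$
$d^{2}{\left(Q{\left(2,1 \right)} \right)} = 4^{2} = 16$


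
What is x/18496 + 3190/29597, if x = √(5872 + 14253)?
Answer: 3190/29597 + 5*√805/18496 ≈ 0.11545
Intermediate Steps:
x = 5*√805 (x = √20125 = 5*√805 ≈ 141.86)
x/18496 + 3190/29597 = (5*√805)/18496 + 3190/29597 = (5*√805)*(1/18496) + 3190*(1/29597) = 5*√805/18496 + 3190/29597 = 3190/29597 + 5*√805/18496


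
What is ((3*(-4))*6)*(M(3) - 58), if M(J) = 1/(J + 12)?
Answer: 20856/5 ≈ 4171.2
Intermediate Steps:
M(J) = 1/(12 + J)
((3*(-4))*6)*(M(3) - 58) = ((3*(-4))*6)*(1/(12 + 3) - 58) = (-12*6)*(1/15 - 58) = -72*(1/15 - 58) = -72*(-869/15) = 20856/5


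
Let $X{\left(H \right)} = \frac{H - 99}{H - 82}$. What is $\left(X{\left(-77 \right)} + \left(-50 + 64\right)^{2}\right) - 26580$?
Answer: $- \frac{4194880}{159} \approx -26383.0$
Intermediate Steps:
$X{\left(H \right)} = \frac{-99 + H}{-82 + H}$
$\left(X{\left(-77 \right)} + \left(-50 + 64\right)^{2}\right) - 26580 = \left(\frac{-99 - 77}{-82 - 77} + \left(-50 + 64\right)^{2}\right) - 26580 = \left(\frac{1}{-159} \left(-176\right) + 14^{2}\right) - 26580 = \left(\left(- \frac{1}{159}\right) \left(-176\right) + 196\right) - 26580 = \left(\frac{176}{159} + 196\right) - 26580 = \frac{31340}{159} - 26580 = - \frac{4194880}{159}$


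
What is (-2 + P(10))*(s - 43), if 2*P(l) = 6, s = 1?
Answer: -42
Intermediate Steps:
P(l) = 3 (P(l) = (½)*6 = 3)
(-2 + P(10))*(s - 43) = (-2 + 3)*(1 - 43) = 1*(-42) = -42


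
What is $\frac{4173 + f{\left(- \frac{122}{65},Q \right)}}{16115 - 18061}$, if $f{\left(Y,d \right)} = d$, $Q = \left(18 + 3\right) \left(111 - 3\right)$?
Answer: $- \frac{6441}{1946} \approx -3.3099$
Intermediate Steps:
$Q = 2268$ ($Q = 21 \cdot 108 = 2268$)
$\frac{4173 + f{\left(- \frac{122}{65},Q \right)}}{16115 - 18061} = \frac{4173 + 2268}{16115 - 18061} = \frac{6441}{-1946} = 6441 \left(- \frac{1}{1946}\right) = - \frac{6441}{1946}$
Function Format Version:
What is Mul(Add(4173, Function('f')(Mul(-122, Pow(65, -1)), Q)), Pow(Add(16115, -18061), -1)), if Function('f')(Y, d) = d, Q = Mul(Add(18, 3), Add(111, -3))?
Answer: Rational(-6441, 1946) ≈ -3.3099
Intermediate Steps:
Q = 2268 (Q = Mul(21, 108) = 2268)
Mul(Add(4173, Function('f')(Mul(-122, Pow(65, -1)), Q)), Pow(Add(16115, -18061), -1)) = Mul(Add(4173, 2268), Pow(Add(16115, -18061), -1)) = Mul(6441, Pow(-1946, -1)) = Mul(6441, Rational(-1, 1946)) = Rational(-6441, 1946)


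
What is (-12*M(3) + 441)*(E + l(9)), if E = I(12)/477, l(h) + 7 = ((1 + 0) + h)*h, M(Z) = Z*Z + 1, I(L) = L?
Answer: 1412507/53 ≈ 26651.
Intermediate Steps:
M(Z) = 1 + Z**2 (M(Z) = Z**2 + 1 = 1 + Z**2)
l(h) = -7 + h*(1 + h) (l(h) = -7 + ((1 + 0) + h)*h = -7 + (1 + h)*h = -7 + h*(1 + h))
E = 4/159 (E = 12/477 = 12*(1/477) = 4/159 ≈ 0.025157)
(-12*M(3) + 441)*(E + l(9)) = (-12*(1 + 3**2) + 441)*(4/159 + (-7 + 9 + 9**2)) = (-12*(1 + 9) + 441)*(4/159 + (-7 + 9 + 81)) = (-12*10 + 441)*(4/159 + 83) = (-120 + 441)*(13201/159) = 321*(13201/159) = 1412507/53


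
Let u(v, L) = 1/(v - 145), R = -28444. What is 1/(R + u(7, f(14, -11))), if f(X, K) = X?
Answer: -138/3925273 ≈ -3.5157e-5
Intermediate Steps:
u(v, L) = 1/(-145 + v)
1/(R + u(7, f(14, -11))) = 1/(-28444 + 1/(-145 + 7)) = 1/(-28444 + 1/(-138)) = 1/(-28444 - 1/138) = 1/(-3925273/138) = -138/3925273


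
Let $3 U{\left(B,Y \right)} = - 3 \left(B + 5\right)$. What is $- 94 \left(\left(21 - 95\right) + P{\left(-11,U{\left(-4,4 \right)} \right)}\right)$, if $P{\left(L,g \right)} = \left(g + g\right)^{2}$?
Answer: $6580$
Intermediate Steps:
$U{\left(B,Y \right)} = -5 - B$ ($U{\left(B,Y \right)} = \frac{\left(-3\right) \left(B + 5\right)}{3} = \frac{\left(-3\right) \left(5 + B\right)}{3} = \frac{-15 - 3 B}{3} = -5 - B$)
$P{\left(L,g \right)} = 4 g^{2}$ ($P{\left(L,g \right)} = \left(2 g\right)^{2} = 4 g^{2}$)
$- 94 \left(\left(21 - 95\right) + P{\left(-11,U{\left(-4,4 \right)} \right)}\right) = - 94 \left(\left(21 - 95\right) + 4 \left(-5 - -4\right)^{2}\right) = - 94 \left(-74 + 4 \left(-5 + 4\right)^{2}\right) = - 94 \left(-74 + 4 \left(-1\right)^{2}\right) = - 94 \left(-74 + 4 \cdot 1\right) = - 94 \left(-74 + 4\right) = \left(-94\right) \left(-70\right) = 6580$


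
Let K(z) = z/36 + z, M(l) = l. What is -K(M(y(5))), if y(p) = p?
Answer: -185/36 ≈ -5.1389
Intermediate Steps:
K(z) = 37*z/36 (K(z) = z*(1/36) + z = z/36 + z = 37*z/36)
-K(M(y(5))) = -37*5/36 = -1*185/36 = -185/36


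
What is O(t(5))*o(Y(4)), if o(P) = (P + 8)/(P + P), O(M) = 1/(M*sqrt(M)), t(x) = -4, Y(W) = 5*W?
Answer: 7*I/80 ≈ 0.0875*I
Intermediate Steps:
O(M) = M**(-3/2) (O(M) = 1/(M**(3/2)) = M**(-3/2))
o(P) = (8 + P)/(2*P) (o(P) = (8 + P)/((2*P)) = (8 + P)*(1/(2*P)) = (8 + P)/(2*P))
O(t(5))*o(Y(4)) = ((8 + 5*4)/(2*((5*4))))/(-4)**(3/2) = (I/8)*((1/2)*(8 + 20)/20) = (I/8)*((1/2)*(1/20)*28) = (I/8)*(7/10) = 7*I/80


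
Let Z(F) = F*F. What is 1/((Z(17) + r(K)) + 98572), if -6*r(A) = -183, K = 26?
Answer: 2/197783 ≈ 1.0112e-5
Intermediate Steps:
r(A) = 61/2 (r(A) = -1/6*(-183) = 61/2)
Z(F) = F**2
1/((Z(17) + r(K)) + 98572) = 1/((17**2 + 61/2) + 98572) = 1/((289 + 61/2) + 98572) = 1/(639/2 + 98572) = 1/(197783/2) = 2/197783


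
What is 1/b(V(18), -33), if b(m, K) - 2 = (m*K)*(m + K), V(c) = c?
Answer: 1/8912 ≈ 0.00011221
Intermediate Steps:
b(m, K) = 2 + K*m*(K + m) (b(m, K) = 2 + (m*K)*(m + K) = 2 + (K*m)*(K + m) = 2 + K*m*(K + m))
1/b(V(18), -33) = 1/(2 - 33*18**2 + 18*(-33)**2) = 1/(2 - 33*324 + 18*1089) = 1/(2 - 10692 + 19602) = 1/8912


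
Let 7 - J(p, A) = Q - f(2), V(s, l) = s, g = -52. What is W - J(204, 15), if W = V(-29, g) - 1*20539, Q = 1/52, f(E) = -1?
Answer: -1069847/52 ≈ -20574.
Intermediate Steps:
Q = 1/52 ≈ 0.019231
J(p, A) = 311/52 (J(p, A) = 7 - (1/52 - 1*(-1)) = 7 - (1/52 + 1) = 7 - 1*53/52 = 7 - 53/52 = 311/52)
W = -20568 (W = -29 - 1*20539 = -29 - 20539 = -20568)
W - J(204, 15) = -20568 - 1*311/52 = -20568 - 311/52 = -1069847/52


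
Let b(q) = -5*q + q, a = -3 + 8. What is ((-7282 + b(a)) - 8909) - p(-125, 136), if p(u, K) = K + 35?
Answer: -16382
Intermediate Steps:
p(u, K) = 35 + K
a = 5
b(q) = -4*q
((-7282 + b(a)) - 8909) - p(-125, 136) = ((-7282 - 4*5) - 8909) - (35 + 136) = ((-7282 - 20) - 8909) - 1*171 = (-7302 - 8909) - 171 = -16211 - 171 = -16382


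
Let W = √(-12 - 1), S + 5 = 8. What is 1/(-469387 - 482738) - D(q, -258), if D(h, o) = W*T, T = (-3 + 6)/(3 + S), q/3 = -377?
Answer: -1/952125 - I*√13/2 ≈ -1.0503e-6 - 1.8028*I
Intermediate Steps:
S = 3 (S = -5 + 8 = 3)
q = -1131 (q = 3*(-377) = -1131)
T = ½ (T = (-3 + 6)/(3 + 3) = 3/6 = 3*(⅙) = ½ ≈ 0.50000)
W = I*√13 (W = √(-13) = I*√13 ≈ 3.6056*I)
D(h, o) = I*√13/2 (D(h, o) = (I*√13)*(½) = I*√13/2)
1/(-469387 - 482738) - D(q, -258) = 1/(-469387 - 482738) - I*√13/2 = 1/(-952125) - I*√13/2 = -1/952125 - I*√13/2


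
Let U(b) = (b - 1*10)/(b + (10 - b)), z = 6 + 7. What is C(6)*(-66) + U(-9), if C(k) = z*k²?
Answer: -308899/10 ≈ -30890.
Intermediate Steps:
z = 13
U(b) = -1 + b/10 (U(b) = (b - 10)/10 = (-10 + b)*(⅒) = -1 + b/10)
C(k) = 13*k²
C(6)*(-66) + U(-9) = (13*6²)*(-66) + (-1 + (⅒)*(-9)) = (13*36)*(-66) + (-1 - 9/10) = 468*(-66) - 19/10 = -30888 - 19/10 = -308899/10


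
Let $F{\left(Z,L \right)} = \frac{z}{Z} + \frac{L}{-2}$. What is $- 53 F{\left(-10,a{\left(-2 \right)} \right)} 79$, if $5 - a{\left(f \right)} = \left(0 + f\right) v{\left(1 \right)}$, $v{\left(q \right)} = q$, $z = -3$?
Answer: $\frac{66992}{5} \approx 13398.0$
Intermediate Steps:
$a{\left(f \right)} = 5 - f$ ($a{\left(f \right)} = 5 - \left(0 + f\right) 1 = 5 - f 1 = 5 - f$)
$F{\left(Z,L \right)} = - \frac{3}{Z} - \frac{L}{2}$ ($F{\left(Z,L \right)} = - \frac{3}{Z} + \frac{L}{-2} = - \frac{3}{Z} + L \left(- \frac{1}{2}\right) = - \frac{3}{Z} - \frac{L}{2}$)
$- 53 F{\left(-10,a{\left(-2 \right)} \right)} 79 = - 53 \left(- \frac{3}{-10} - \frac{5 - -2}{2}\right) 79 = - 53 \left(\left(-3\right) \left(- \frac{1}{10}\right) - \frac{5 + 2}{2}\right) 79 = - 53 \left(\frac{3}{10} - \frac{7}{2}\right) 79 = \left(-53\right) \left(- \frac{16}{5}\right) 79 = \frac{848}{5} \cdot 79 = \frac{66992}{5}$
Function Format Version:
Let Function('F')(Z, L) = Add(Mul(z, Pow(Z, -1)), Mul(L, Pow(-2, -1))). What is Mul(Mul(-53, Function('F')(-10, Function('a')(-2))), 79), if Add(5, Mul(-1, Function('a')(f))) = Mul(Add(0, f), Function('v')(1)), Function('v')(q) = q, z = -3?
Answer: Rational(66992, 5) ≈ 13398.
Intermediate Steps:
Function('a')(f) = Add(5, Mul(-1, f)) (Function('a')(f) = Add(5, Mul(-1, Mul(Add(0, f), 1))) = Add(5, Mul(-1, Mul(f, 1))) = Add(5, Mul(-1, f)))
Function('F')(Z, L) = Add(Mul(-3, Pow(Z, -1)), Mul(Rational(-1, 2), L)) (Function('F')(Z, L) = Add(Mul(-3, Pow(Z, -1)), Mul(L, Pow(-2, -1))) = Add(Mul(-3, Pow(Z, -1)), Mul(L, Rational(-1, 2))) = Add(Mul(-3, Pow(Z, -1)), Mul(Rational(-1, 2), L)))
Mul(Mul(-53, Function('F')(-10, Function('a')(-2))), 79) = Mul(Mul(-53, Add(Mul(-3, Pow(-10, -1)), Mul(Rational(-1, 2), Add(5, Mul(-1, -2))))), 79) = Mul(Mul(-53, Add(Mul(-3, Rational(-1, 10)), Mul(Rational(-1, 2), Add(5, 2)))), 79) = Mul(Mul(-53, Add(Rational(3, 10), Mul(Rational(-1, 2), 7))), 79) = Mul(Mul(-53, Add(Rational(3, 10), Rational(-7, 2))), 79) = Mul(Mul(-53, Rational(-16, 5)), 79) = Mul(Rational(848, 5), 79) = Rational(66992, 5)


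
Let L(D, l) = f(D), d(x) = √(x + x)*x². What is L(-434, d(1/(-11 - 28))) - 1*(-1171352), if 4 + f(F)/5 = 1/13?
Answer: 15227321/13 ≈ 1.1713e+6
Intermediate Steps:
f(F) = -255/13 (f(F) = -20 + 5/13 = -255/13)
d(x) = √2*x^(5/2) (d(x) = √(2*x)*x² = (√2*√x)*x² = √2*x^(5/2))
L(D, l) = -255/13
L(-434, d(1/(-11 - 28))) - 1*(-1171352) = -255/13 - 1*(-1171352) = -255/13 + 1171352 = 15227321/13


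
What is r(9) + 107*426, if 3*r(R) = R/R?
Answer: 136747/3 ≈ 45582.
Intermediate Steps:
r(R) = 1/3 (r(R) = (R/R)/3 = (1/3)*1 = 1/3)
r(9) + 107*426 = 1/3 + 107*426 = 1/3 + 45582 = 136747/3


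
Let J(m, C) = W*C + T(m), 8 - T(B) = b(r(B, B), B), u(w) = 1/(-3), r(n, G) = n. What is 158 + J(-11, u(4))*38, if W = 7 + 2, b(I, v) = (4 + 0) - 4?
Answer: 348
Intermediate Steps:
u(w) = -⅓ (u(w) = 1*(-⅓) = -⅓)
b(I, v) = 0 (b(I, v) = 4 - 4 = 0)
T(B) = 8 (T(B) = 8 - 1*0 = 8 + 0 = 8)
W = 9
J(m, C) = 8 + 9*C (J(m, C) = 9*C + 8 = 8 + 9*C)
158 + J(-11, u(4))*38 = 158 + (8 + 9*(-⅓))*38 = 158 + (8 - 3)*38 = 158 + 5*38 = 158 + 190 = 348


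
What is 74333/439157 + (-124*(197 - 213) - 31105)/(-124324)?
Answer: 22030066889/54597754868 ≈ 0.40350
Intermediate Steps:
74333/439157 + (-124*(197 - 213) - 31105)/(-124324) = 74333*(1/439157) + (-124*(-16) - 31105)*(-1/124324) = 74333/439157 + (1984 - 31105)*(-1/124324) = 74333/439157 - 29121*(-1/124324) = 74333/439157 + 29121/124324 = 22030066889/54597754868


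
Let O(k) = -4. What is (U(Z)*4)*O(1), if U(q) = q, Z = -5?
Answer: 80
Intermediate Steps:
(U(Z)*4)*O(1) = -5*4*(-4) = -20*(-4) = 80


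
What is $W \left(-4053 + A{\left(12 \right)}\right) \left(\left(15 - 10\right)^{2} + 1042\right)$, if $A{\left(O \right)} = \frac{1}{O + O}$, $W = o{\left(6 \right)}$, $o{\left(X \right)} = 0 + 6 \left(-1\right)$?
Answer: $\frac{103788157}{4} \approx 2.5947 \cdot 10^{7}$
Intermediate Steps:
$o{\left(X \right)} = -6$ ($o{\left(X \right)} = 0 - 6 = -6$)
$W = -6$
$A{\left(O \right)} = \frac{1}{2 O}$
$W \left(-4053 + A{\left(12 \right)}\right) \left(\left(15 - 10\right)^{2} + 1042\right) = - 6 \left(-4053 + \frac{1}{2 \cdot 12}\right) \left(\left(15 - 10\right)^{2} + 1042\right) = - 6 \left(-4053 + \frac{1}{2} \cdot \frac{1}{12}\right) \left(5^{2} + 1042\right) = - 6 \left(-4053 + \frac{1}{24}\right) \left(25 + 1042\right) = - 6 \left(\left(- \frac{97271}{24}\right) 1067\right) = \left(-6\right) \left(- \frac{103788157}{24}\right) = \frac{103788157}{4}$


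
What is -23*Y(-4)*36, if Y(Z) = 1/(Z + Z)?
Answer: 207/2 ≈ 103.50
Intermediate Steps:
Y(Z) = 1/(2*Z)
-23*Y(-4)*36 = -23/(2*(-4))*36 = -23*(-1)/(2*4)*36 = -23*(-⅛)*36 = (23/8)*36 = 207/2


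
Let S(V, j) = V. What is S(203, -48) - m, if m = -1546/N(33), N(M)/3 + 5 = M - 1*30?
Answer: -164/3 ≈ -54.667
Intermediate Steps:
N(M) = -105 + 3*M (N(M) = -15 + 3*(M - 1*30) = -15 + 3*(M - 30) = -15 + 3*(-30 + M) = -15 + (-90 + 3*M) = -105 + 3*M)
m = 773/3 (m = -1546/(-105 + 3*33) = -1546/(-105 + 99) = -1546/(-6) = -1546*(-⅙) = 773/3 ≈ 257.67)
S(203, -48) - m = 203 - 1*773/3 = 203 - 773/3 = -164/3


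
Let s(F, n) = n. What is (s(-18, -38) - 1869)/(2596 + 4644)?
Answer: -1907/7240 ≈ -0.26340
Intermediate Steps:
(s(-18, -38) - 1869)/(2596 + 4644) = (-38 - 1869)/(2596 + 4644) = -1907/7240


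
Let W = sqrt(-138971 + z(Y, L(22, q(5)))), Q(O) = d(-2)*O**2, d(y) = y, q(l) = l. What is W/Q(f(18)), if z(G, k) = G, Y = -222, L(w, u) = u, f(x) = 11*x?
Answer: -I*sqrt(139193)/78408 ≈ -0.0047583*I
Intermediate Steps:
Q(O) = -2*O**2
W = I*sqrt(139193) (W = sqrt(-138971 - 222) = sqrt(-139193) = I*sqrt(139193) ≈ 373.09*I)
W/Q(f(18)) = (I*sqrt(139193))/((-2*(11*18)**2)) = (I*sqrt(139193))/((-2*198**2)) = (I*sqrt(139193))/((-2*39204)) = (I*sqrt(139193))/(-78408) = (I*sqrt(139193))*(-1/78408) = -I*sqrt(139193)/78408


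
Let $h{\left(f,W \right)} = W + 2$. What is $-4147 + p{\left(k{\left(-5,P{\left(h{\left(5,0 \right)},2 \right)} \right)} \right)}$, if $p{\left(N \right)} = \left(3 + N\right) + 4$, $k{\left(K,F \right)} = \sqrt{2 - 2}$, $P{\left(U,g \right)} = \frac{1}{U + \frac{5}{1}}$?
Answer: $-4140$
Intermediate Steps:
$h{\left(f,W \right)} = 2 + W$
$P{\left(U,g \right)} = \frac{1}{5 + U}$ ($P{\left(U,g \right)} = \frac{1}{U + 5 \cdot 1} = \frac{1}{U + 5} = \frac{1}{5 + U}$)
$k{\left(K,F \right)} = 0$ ($k{\left(K,F \right)} = \sqrt{0} = 0$)
$p{\left(N \right)} = 7 + N$
$-4147 + p{\left(k{\left(-5,P{\left(h{\left(5,0 \right)},2 \right)} \right)} \right)} = -4147 + \left(7 + 0\right) = -4147 + 7 = -4140$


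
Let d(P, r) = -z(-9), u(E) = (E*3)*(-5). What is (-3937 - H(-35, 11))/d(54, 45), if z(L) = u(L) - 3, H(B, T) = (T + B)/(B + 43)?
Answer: 1967/66 ≈ 29.803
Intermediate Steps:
H(B, T) = (B + T)/(43 + B)
u(E) = -15*E (u(E) = (3*E)*(-5) = -15*E)
z(L) = -3 - 15*L (z(L) = -15*L - 3 = -3 - 15*L)
d(P, r) = -132 (d(P, r) = -(-3 - 15*(-9)) = -(-3 + 135) = -1*132 = -132)
(-3937 - H(-35, 11))/d(54, 45) = (-3937 - (-35 + 11)/(43 - 35))/(-132) = (-3937 - (-24)/8)*(-1/132) = (-3937 - 1*(-3))*(-1/132) = (-3937 + 3)*(-1/132) = -3934*(-1/132) = 1967/66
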